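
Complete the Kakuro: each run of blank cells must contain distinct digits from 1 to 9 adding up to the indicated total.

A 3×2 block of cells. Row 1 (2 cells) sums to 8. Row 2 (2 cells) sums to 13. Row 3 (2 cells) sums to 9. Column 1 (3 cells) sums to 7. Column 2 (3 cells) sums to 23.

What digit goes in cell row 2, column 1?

7 in 3 cells must be {1,2,4}; 23 in 3 cells must be {6,8,9}.
The 8 across and the 23 down share only 6, so (1,2) = 6.
The 13 across and the 7 down share only 4, so (2,1) = 4.
(2,2) = 13 − 4 = 9 completes the 13 across.
(3,2) = 23 − 15 = 8 completes the 23 down.
(1,1) = 8 − 6 = 2 completes the 8 across.
(3,1) = 9 − 8 = 1 completes the 9 across.

4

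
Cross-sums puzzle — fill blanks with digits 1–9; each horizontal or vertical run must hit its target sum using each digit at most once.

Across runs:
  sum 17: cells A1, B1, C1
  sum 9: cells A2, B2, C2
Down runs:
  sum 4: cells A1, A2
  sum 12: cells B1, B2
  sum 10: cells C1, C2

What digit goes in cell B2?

5

4 in 2 cells must be {1,3}.
Nothing is forced directly, so branch on B2, whose candidates are 3 or 4 or 5. If B2 = 3: that forces B1 = 9, A2 = 1, after which C2 would have to be in {5} for the 9 across but in {1,2,3,4,6,7,8,9} for the 10 down — contradiction. If B2 = 4: that forces B1 = 8, A2 = 3, C2 = 2, after which A1 would have to be in {2,3,4,5,6,7} for the 17 across but in {1} for the 4 down — contradiction. So B2 = 5.
B1 = 12 − 5 = 7 completes the 12 down.
Given what's placed, A1 must be 1 to fit the 17 across and 4 down.
C1 = 17 − 8 = 9 completes the 17 across.
A2 = 4 − 1 = 3 completes the 4 down.
C2 = 9 − 8 = 1 completes the 9 across.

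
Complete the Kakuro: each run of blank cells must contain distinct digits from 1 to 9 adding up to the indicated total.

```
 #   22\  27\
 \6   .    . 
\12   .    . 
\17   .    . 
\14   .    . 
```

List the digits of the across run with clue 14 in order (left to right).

17 in 2 cells must be {8,9}.
Nothing is forced directly, so branch on R1C2, whose candidates are 4 or 5. If R1C2 = 5: that forces R1C1 = 1, R3C2 = 9, R4C2 = 6, R2C2 = 7, R3C1 = 8, after which R4C1 would have to be in {8} for the 14 across but in {4,6,7,9} for the 22 down — contradiction. So R1C2 = 4.
R1C1 = 6 − 4 = 2 completes the 6 across.
Nothing is forced directly, so branch on R2C2, whose candidates are 8 or 9. If R2C2 = 8: that forces R2C1 = 4, R3C1 = 9, after which R3C2 would have to be in {8} for the 17 across but in {6,9} for the 27 down — contradiction. So R2C2 = 9.
R2C1 = 12 − 9 = 3 completes the 12 across.
R3C2 = 8: the only remaining digit allowed by both the 17 across and the 27 down.
R4C2 = 27 − 21 = 6 completes the 27 down.
R3C1 = 17 − 8 = 9 completes the 17 across.
R4C1 = 14 − 6 = 8 completes the 14 across.

8 6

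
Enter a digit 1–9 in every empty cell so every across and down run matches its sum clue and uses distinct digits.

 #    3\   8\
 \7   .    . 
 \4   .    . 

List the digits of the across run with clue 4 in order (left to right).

4 in 2 cells must be {1,3}; 3 in 2 cells must be {1,2}.
The 4 across and the 3 down share only 1, so R2C1 = 1.
R2C2 = 4 − 1 = 3 completes the 4 across.
R1C1 = 3 − 1 = 2 completes the 3 down.
R1C2 = 7 − 2 = 5 completes the 7 across.

1 3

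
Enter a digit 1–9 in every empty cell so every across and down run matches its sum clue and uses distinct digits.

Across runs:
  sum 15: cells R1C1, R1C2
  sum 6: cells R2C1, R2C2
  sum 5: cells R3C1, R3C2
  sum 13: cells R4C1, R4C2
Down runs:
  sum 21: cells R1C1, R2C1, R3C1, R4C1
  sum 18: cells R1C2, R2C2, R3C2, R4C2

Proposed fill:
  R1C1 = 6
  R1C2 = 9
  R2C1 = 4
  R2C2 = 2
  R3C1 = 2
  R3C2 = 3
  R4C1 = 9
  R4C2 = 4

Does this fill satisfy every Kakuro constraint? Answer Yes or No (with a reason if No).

Across: 6+9=15; 4+2=6; 2+3=5; 9+4=13. Down: 6+4+2+9=21; 9+2+3+4=18. No digit repeats within any run.

Yes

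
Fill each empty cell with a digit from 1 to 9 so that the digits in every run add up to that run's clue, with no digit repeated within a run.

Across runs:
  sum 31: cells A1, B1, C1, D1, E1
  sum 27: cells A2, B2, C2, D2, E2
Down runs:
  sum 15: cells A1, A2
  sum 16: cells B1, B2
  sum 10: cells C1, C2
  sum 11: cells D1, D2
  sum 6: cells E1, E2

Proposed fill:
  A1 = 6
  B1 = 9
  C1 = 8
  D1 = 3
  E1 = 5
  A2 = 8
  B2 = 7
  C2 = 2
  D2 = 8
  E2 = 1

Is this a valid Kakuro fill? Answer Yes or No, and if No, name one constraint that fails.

No — the down run A1–A2 sums to 14, not 15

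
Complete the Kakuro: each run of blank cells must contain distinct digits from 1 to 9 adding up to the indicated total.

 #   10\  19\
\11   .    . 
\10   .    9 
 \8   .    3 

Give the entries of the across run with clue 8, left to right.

R1C2 = 19 − 12 = 7 completes the 19 down.
R2C1 = 10 − 9 = 1 completes the 10 across.
R3C1 = 8 − 3 = 5 completes the 8 across.
R1C1 = 11 − 7 = 4 completes the 11 across.

5 3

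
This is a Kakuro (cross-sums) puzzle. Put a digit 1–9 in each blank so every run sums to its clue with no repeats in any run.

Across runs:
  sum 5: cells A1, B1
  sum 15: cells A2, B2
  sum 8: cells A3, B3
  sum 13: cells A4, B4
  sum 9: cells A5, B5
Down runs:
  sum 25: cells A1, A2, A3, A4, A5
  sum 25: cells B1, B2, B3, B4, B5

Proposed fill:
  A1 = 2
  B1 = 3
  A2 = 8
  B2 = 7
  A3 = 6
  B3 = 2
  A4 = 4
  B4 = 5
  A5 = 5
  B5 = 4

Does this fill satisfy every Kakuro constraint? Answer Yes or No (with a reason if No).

No — the down run B1–B5 sums to 21, not 25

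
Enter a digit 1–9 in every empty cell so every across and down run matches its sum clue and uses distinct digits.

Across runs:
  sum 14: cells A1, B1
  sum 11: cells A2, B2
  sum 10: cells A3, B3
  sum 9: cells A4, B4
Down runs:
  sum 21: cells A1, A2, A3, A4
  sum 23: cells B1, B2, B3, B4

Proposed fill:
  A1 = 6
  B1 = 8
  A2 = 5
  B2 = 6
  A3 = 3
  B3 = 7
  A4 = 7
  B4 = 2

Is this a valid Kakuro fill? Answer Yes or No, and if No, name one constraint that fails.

Yes

Across: 6+8=14; 5+6=11; 3+7=10; 7+2=9. Down: 6+5+3+7=21; 8+6+7+2=23. No digit repeats within any run.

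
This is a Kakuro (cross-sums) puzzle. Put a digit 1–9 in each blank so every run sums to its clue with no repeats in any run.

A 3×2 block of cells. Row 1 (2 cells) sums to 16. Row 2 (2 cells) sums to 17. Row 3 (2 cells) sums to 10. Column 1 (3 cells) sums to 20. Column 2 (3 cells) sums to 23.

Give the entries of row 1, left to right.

7, 9

16 in 2 cells must be {7,9}; 17 in 2 cells must be {8,9}; 23 in 3 cells must be {6,8,9}.
The 16 across and the 23 down share only 9, so (1,2) = 9.
Given what's placed, (2,2) must be 8 to fit the 17 across and 23 down.
(3,2) = 23 − 17 = 6 completes the 23 down.
(1,1) = 16 − 9 = 7 completes the 16 across.
(2,1) = 17 − 8 = 9 completes the 17 across.
(3,1) = 10 − 6 = 4 completes the 10 across.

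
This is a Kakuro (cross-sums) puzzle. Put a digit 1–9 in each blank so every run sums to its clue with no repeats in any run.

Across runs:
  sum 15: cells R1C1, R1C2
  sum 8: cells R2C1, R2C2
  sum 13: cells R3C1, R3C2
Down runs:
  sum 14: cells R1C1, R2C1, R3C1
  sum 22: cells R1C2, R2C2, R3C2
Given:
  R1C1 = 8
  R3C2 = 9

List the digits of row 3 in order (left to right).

R1C2 = 15 − 8 = 7 completes the 15 across.
R2C2 = 22 − 16 = 6 completes the 22 down.
R3C1 = 13 − 9 = 4 completes the 13 across.
R2C1 = 8 − 6 = 2 completes the 8 across.

4 9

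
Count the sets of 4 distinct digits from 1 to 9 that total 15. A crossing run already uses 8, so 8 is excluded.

4 distinct digits from 1–9 sum between 10 and 30.
Dropping sets that contain 8.
Enumerating: {1,2,3,9}, {1,2,5,7}, {1,3,4,7}, {1,3,5,6}, {2,3,4,6}.

5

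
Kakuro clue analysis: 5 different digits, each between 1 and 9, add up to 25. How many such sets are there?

12

5 distinct digits from 1–9 sum between 15 and 35.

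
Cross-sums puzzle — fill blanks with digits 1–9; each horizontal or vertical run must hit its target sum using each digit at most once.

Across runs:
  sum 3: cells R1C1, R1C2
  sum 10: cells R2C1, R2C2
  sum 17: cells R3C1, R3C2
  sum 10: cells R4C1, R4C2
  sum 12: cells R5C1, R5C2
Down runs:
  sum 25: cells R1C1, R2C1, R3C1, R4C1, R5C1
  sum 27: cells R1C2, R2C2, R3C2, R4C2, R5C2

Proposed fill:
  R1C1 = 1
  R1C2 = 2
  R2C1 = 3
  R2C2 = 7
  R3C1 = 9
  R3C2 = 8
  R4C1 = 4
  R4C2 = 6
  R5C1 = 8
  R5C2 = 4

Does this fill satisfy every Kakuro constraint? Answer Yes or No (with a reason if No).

Across: 1+2=3; 3+7=10; 9+8=17; 4+6=10; 8+4=12. Down: 1+3+9+4+8=25; 2+7+8+6+4=27. No digit repeats within any run.

Yes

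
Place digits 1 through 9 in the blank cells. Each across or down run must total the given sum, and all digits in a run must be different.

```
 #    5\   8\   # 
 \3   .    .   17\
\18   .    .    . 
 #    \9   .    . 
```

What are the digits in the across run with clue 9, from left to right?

3 in 2 cells must be {1,2}; 17 in 2 cells must be {8,9}.
The 9 across and the 17 down share only 8, so R3C3 = 8.
R2C3 = 17 − 8 = 9 completes the 17 down.
R3C2 = 9 − 8 = 1 completes the 9 across.
R1C2 = 2: the only remaining digit allowed by both the 3 across and the 8 down.
R2C2 = 8 − 3 = 5 completes the 8 down.
R1C1 = 3 − 2 = 1 completes the 3 across.
R2C1 = 18 − 14 = 4 completes the 18 across.

1, 8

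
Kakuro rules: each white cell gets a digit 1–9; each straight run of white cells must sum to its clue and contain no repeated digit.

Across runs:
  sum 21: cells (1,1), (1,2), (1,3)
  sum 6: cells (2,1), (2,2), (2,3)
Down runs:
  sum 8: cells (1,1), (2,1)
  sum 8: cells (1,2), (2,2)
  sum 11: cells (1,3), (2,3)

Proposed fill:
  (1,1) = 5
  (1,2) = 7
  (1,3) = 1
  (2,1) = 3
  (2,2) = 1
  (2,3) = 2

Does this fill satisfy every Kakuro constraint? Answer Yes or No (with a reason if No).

No — the down run (1,3)–(2,3) sums to 3, not 11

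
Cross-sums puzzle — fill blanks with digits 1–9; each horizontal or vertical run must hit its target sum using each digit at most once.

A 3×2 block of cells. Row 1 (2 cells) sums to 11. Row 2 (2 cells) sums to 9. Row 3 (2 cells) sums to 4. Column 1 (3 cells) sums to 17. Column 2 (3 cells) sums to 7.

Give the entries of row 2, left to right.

5 4

4 in 2 cells must be {1,3}; 7 in 3 cells must be {1,2,4}.
The 4 across and the 7 down share only 1, so (3,2) = 1.
(3,1) = 4 − 1 = 3 completes the 4 across.
Nothing is forced directly, so branch on (1,2), whose candidates are 2 or 4. If (1,2) = 4: then (1,1) would have to be in {7} for the 11 across but in {5,6,8,9} for the 17 down — contradiction. So (1,2) = 2.
(1,1) = 11 − 2 = 9 completes the 11 across.
(2,1) = 17 − 12 = 5 completes the 17 down.
(2,2) = 9 − 5 = 4 completes the 9 across.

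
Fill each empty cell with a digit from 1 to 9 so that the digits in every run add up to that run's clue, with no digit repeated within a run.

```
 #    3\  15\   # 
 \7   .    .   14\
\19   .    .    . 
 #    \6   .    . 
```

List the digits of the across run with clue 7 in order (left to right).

1 6

3 in 2 cells must be {1,2}.
The 19 across and the 3 down share only 2, so R2C1 = 2.
Intersecting the 6 across with the 14 down forces R3C3 = 5.
R1C1 = 3 − 2 = 1 completes the 3 down.
R1C2 = 7 − 1 = 6 completes the 7 across.
R2C2 = 8: the only remaining digit allowed by both the 19 across and the 15 down.
R2C3 = 19 − 10 = 9 completes the 19 across.
R3C2 = 6 − 5 = 1 completes the 6 across.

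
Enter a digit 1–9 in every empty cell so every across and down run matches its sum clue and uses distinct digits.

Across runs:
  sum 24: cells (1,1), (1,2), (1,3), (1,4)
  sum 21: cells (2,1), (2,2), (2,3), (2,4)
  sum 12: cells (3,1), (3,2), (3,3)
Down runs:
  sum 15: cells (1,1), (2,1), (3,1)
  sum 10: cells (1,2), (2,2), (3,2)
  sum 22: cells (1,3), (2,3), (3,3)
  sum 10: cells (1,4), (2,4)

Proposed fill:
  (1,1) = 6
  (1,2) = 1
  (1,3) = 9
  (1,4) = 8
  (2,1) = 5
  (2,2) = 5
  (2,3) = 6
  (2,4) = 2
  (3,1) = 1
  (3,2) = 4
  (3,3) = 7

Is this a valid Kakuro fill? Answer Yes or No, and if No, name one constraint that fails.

No — the down run (1,1)–(3,1) sums to 12, not 15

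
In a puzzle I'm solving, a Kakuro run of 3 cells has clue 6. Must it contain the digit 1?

The only way to make 6 from 3 distinct digits is {1,2,3}, which contains 1.

Yes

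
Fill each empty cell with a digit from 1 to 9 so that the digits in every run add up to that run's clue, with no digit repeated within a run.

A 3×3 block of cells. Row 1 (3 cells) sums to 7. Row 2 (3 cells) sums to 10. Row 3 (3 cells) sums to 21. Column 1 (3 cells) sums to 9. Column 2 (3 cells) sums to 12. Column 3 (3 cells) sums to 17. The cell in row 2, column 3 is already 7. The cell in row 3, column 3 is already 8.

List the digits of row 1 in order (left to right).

1 4 2

7 in 3 cells must be {1,2,4}.
(1,3) = 17 − 15 = 2 completes the 17 down.
No cell is forced outright now. (2,1) can only be 1 or 2 (the digits allowed by both its 10 across and its 9 down). If (2,1) = 1: then (1,1) would have to be in {1,4} for the 7 across but in {2,3,5,6} for the 9 down — contradiction. So (2,1) = 2.
(2,2) = 10 − 9 = 1 completes the 10 across.
(1,2) = 4: the only remaining digit allowed by both the 7 across and the 12 down.
(3,2) = 12 − 5 = 7 completes the 12 down.
(1,1) = 7 − 6 = 1 completes the 7 across.
(3,1) = 21 − 15 = 6 completes the 21 across.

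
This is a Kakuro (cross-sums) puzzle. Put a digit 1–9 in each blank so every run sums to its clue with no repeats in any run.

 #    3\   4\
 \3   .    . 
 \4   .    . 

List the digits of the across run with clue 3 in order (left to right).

3 in 2 cells must be {1,2}; 4 in 2 cells must be {1,3}.
The 3 across and the 4 down share only 1, so R1C2 = 1.
The 4 across and the 3 down share only 1, so R2C1 = 1.
R2C2 = 4 − 1 = 3 completes the 4 across.
R1C1 = 3 − 1 = 2 completes the 3 across.

2 1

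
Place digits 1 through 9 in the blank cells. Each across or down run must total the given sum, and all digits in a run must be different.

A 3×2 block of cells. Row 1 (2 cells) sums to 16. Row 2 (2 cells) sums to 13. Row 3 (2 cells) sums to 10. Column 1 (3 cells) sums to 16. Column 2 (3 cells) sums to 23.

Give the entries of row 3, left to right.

16 in 2 cells must be {7,9}; 23 in 3 cells must be {6,8,9}.
The 16 across and the 23 down share only 9, so (1,2) = 9.
(1,1) = 16 − 9 = 7 completes the 16 across.
Nothing is forced directly, so branch on (2,2), whose candidates are 6 or 8. If (2,2) = 6: then (2,1) would have to be in {7} for the 13 across but in {1,3,4,5,6,8} for the 16 down — contradiction. So (2,2) = 8.
(2,1) = 13 − 8 = 5 completes the 13 across.
(3,1) = 16 − 12 = 4 completes the 16 down.
(3,2) = 10 − 4 = 6 completes the 10 across.

4, 6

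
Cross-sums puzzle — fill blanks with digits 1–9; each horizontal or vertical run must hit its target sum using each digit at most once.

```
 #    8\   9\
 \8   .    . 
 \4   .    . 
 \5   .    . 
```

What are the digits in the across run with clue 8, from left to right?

3 5

4 in 2 cells must be {1,3}.
Nothing is forced directly, so branch on R2C1, whose candidates are 1 or 3. If R2C1 = 3: that forces R1C1 = 1, after which R1C2 would have to be in {7} for the 8 across but in {1,2,3,4,5,6} for the 9 down — contradiction. So R2C1 = 1.
R2C2 = 4 − 1 = 3 completes the 4 across.
Nothing is forced directly, so branch on R1C1, whose candidates are 2 or 3 or 5. If R1C1 = 2: then R1C2 would have to be in {6} for the 8 across but in {1,2,4,5} for the 9 down — contradiction. If R1C1 = 5: then R1C2 would have to be in {3} for the 8 across but in {1,2,4,5} for the 9 down — contradiction. So R1C1 = 3.
R1C2 = 8 − 3 = 5 completes the 8 across.
R3C1 = 8 − 4 = 4 completes the 8 down.
R3C2 = 5 − 4 = 1 completes the 5 across.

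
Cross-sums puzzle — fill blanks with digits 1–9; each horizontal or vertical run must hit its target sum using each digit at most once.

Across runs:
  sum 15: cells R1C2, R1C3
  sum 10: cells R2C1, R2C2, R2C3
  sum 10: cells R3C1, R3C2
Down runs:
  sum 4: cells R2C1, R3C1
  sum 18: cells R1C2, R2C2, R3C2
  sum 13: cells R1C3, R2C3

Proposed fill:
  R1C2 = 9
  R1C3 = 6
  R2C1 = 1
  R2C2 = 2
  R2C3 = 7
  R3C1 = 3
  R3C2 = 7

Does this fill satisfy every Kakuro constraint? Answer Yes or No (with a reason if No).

Yes

Across: 9+6=15; 1+2+7=10; 3+7=10. Down: 1+3=4; 9+2+7=18; 6+7=13. No digit repeats within any run.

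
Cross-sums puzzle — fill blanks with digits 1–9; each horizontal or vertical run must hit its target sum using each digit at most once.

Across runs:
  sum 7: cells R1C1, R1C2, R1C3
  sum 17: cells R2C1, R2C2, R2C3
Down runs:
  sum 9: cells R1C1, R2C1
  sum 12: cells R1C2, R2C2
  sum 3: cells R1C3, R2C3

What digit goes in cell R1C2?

7 in 3 cells must be {1,2,4}; 3 in 2 cells must be {1,2}.
The 7 across and the 12 down share only 4, so R1C2 = 4.
R2C2 = 12 − 4 = 8 completes the 12 down.
Given what's placed, R2C3 must be 2 to fit the 17 across and 3 down.
R1C3 = 3 − 2 = 1 completes the 3 down.
R2C1 = 17 − 10 = 7 completes the 17 across.
R1C1 = 7 − 5 = 2 completes the 7 across.

4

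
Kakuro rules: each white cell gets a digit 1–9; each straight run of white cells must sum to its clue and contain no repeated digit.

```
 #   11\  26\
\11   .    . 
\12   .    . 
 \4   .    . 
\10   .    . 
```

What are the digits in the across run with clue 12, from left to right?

4 in 2 cells must be {1,3}; 11 in 4 cells must be {1,2,3,5}.
Only 3 fits R3C2 under both its across sum 4 and down sum 26.
R3C1 = 4 − 3 = 1 completes the 4 across.
Nothing is forced directly, so branch on R2C1, whose candidates are 3 or 5. If R2C1 = 5: then R2C2 would have to be in {7} for the 12 across but in {6,8,9} for the 26 down — contradiction. So R2C1 = 3.
R2C2 = 12 − 3 = 9 completes the 12 across.

3 9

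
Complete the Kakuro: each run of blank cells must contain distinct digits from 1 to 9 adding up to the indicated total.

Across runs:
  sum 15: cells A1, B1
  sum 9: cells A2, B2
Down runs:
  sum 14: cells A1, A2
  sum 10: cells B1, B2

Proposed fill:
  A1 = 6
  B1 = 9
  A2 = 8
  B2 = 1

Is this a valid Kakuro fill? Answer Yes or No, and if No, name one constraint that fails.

Across: 6+9=15; 8+1=9. Down: 6+8=14; 9+1=10. No digit repeats within any run.

Yes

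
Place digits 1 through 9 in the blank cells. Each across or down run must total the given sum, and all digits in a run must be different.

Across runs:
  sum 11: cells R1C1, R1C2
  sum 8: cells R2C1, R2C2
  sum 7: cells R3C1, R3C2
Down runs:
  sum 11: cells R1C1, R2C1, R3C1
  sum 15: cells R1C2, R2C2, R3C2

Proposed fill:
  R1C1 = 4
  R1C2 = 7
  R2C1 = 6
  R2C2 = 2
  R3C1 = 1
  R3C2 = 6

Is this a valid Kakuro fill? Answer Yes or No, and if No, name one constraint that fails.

Yes

Across: 4+7=11; 6+2=8; 1+6=7. Down: 4+6+1=11; 7+2+6=15. No digit repeats within any run.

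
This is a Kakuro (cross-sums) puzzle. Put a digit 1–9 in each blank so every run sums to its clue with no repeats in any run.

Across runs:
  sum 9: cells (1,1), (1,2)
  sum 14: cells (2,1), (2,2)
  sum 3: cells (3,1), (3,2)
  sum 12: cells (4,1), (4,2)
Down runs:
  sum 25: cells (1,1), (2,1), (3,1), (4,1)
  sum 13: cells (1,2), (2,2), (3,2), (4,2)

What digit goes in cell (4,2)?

4

3 in 2 cells must be {1,2}.
Nothing is forced directly, so branch on (2,2), whose candidates are 5 or 6. If (2,2) = 6: that forces (2,1) = 8, (4,2) = 4, after which (4,1) would have to be in {8} for the 12 across but in {1,2,3,4,5,6,7,9} for the 25 down — contradiction. So (2,2) = 5.
(2,1) = 14 − 5 = 9 completes the 14 across.
Given what's placed, (3,2) must be 1 to fit the 3 across and 13 down.
(3,1) = 3 − 1 = 2 completes the 3 across.
(4,1) = 8: the only remaining digit allowed by both the 12 across and the 25 down.
(4,2) = 12 − 8 = 4 completes the 12 across.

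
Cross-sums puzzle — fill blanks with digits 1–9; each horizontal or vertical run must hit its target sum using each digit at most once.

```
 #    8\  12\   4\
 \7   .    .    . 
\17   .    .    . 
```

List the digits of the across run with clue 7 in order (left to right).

7 in 3 cells must be {1,2,4}; 4 in 2 cells must be {1,3}.
The 7 across and the 12 down share only 4, so R1C2 = 4.
Given what's placed, R1C3 must be 1 to fit the 7 across and 4 down.
R2C2 = 12 − 4 = 8 completes the 12 down.
R2C3 = 4 − 1 = 3 completes the 4 down.
R1C1 = 7 − 5 = 2 completes the 7 across.
R2C1 = 17 − 11 = 6 completes the 17 across.

2, 4, 1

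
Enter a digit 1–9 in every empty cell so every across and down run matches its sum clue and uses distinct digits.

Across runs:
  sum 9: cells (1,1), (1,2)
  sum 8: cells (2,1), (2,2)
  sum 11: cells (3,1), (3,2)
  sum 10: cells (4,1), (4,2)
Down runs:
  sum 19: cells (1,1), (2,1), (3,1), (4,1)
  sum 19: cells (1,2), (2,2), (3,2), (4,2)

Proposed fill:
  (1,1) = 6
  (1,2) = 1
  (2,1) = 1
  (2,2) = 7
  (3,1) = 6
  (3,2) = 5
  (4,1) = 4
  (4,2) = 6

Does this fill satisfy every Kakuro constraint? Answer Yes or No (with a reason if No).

No — the down run (1,1)–(4,1) sums to 17, not 19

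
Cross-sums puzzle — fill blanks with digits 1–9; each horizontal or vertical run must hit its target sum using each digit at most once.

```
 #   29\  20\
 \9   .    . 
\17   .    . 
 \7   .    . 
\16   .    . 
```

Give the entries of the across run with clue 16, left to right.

17 in 2 cells must be {8,9}; 16 in 2 cells must be {7,9}; 29 in 4 cells must be {5,7,8,9}.
Only 5 fits R3C1 under both its across sum 7 and down sum 29.
R3C2 = 7 − 5 = 2 completes the 7 across.
Nothing is forced directly, so branch on R1C1, whose candidates are 7 or 8. If R1C1 = 7: then R1C2 would have to be in {2} for the 9 across but in {1,3,4,5,6,7,8,9} for the 20 down — contradiction. So R1C1 = 8.
R1C2 = 9 − 8 = 1 completes the 9 across.
R2C1 = 9: the only remaining digit allowed by both the 17 across and the 29 down.
R2C2 = 17 − 9 = 8 completes the 17 across.
R4C1 = 29 − 22 = 7 completes the 29 down.
R4C2 = 16 − 7 = 9 completes the 16 across.

7 9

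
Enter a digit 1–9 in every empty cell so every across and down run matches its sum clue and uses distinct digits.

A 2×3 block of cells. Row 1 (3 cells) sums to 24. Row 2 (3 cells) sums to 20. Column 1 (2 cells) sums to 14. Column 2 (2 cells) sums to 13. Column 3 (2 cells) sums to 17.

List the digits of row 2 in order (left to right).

5 6 9

24 in 3 cells must be {7,8,9}; 17 in 2 cells must be {8,9}.
Nothing is forced directly, so branch on (1,1), whose candidates are 8 or 9. If (1,1) = 8: that forces (1,3) = 9, (2,1) = 6, after which (2,3) would have to be in {5,9} for the 20 across but in {8} for the 17 down — contradiction. So (1,1) = 9.
Given what's placed, (1,3) must be 8 to fit the 24 across and 17 down.
(2,1) = 14 − 9 = 5 completes the 14 down.
(2,3) = 17 − 8 = 9 completes the 17 down.
(1,2) = 24 − 17 = 7 completes the 24 across.
(2,2) = 20 − 14 = 6 completes the 20 across.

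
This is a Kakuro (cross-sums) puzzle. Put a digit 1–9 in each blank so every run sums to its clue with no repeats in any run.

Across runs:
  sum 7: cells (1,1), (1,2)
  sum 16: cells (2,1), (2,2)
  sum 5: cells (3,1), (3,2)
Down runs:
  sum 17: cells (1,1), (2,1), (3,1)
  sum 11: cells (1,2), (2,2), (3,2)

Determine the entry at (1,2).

1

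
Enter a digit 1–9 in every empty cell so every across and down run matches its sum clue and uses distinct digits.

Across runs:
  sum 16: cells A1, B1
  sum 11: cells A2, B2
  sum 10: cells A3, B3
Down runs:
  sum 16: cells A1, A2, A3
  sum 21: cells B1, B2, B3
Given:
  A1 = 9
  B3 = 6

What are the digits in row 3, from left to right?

16 in 2 cells must be {7,9}.
B1 = 16 − 9 = 7 completes the 16 across.
B2 = 21 − 13 = 8 completes the 21 down.
A3 = 10 − 6 = 4 completes the 10 across.
A2 = 11 − 8 = 3 completes the 11 across.

4 6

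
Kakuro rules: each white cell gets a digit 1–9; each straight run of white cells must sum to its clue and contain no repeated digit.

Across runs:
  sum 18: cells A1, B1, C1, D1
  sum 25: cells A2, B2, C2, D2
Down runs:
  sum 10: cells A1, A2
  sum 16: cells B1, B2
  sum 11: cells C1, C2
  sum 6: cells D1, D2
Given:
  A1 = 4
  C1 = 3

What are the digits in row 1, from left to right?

16 in 2 cells must be {7,9}.
Given what's placed, B1 must be 9 to fit the 18 across and 16 down.
D1 = 18 − 16 = 2 completes the 18 across.
A2 = 10 − 4 = 6 completes the 10 down.
B2 = 16 − 9 = 7 completes the 16 down.
C2 = 11 − 3 = 8 completes the 11 down.
D2 = 25 − 21 = 4 completes the 25 across.

4 9 3 2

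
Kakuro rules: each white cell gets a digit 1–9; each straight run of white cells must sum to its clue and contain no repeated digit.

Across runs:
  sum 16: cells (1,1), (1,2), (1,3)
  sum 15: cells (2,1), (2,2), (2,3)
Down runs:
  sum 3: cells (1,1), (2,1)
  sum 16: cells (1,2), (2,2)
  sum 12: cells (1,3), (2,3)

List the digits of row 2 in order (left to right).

2 9 4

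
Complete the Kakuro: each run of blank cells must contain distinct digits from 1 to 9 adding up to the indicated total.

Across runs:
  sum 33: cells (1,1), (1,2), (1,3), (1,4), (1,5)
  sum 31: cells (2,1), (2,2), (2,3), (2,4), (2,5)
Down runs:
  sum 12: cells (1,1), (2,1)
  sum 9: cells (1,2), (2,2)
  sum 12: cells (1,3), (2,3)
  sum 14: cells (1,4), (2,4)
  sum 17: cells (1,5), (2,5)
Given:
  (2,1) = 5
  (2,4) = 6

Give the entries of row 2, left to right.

17 in 2 cells must be {8,9}.
(1,1) = 12 − 5 = 7 completes the 12 down.
(1,4) = 14 − 6 = 8 completes the 14 down.
(1,5) = 9: the only remaining digit allowed by both the 33 across and the 17 down.
(2,5) = 17 − 9 = 8 completes the 17 down.
(2,2) = 3: the only remaining digit allowed by both the 31 across and the 9 down.
(2,3) = 31 − 22 = 9 completes the 31 across.

5 3 9 6 8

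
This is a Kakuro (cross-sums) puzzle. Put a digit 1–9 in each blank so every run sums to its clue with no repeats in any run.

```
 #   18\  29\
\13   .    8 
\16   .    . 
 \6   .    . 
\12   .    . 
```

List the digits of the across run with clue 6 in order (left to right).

16 in 2 cells must be {7,9}; 29 in 4 cells must be {5,7,8,9}.
R1C1 = 13 − 8 = 5 completes the 13 across.
R3C2 = 5: the only remaining digit allowed by both the 6 across and the 29 down.
R3C1 = 6 − 5 = 1 completes the 6 across.
R2C1 = 9: the only remaining digit allowed by both the 16 across and the 18 down.
R2C2 = 16 − 9 = 7 completes the 16 across.
R4C1 = 18 − 15 = 3 completes the 18 down.
R4C2 = 12 − 3 = 9 completes the 12 across.

1, 5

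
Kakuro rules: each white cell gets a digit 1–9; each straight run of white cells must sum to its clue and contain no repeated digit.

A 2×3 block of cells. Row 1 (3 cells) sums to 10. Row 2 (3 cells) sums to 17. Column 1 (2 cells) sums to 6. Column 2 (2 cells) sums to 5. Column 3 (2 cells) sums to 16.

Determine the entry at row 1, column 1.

16 in 2 cells must be {7,9}.
The 10 across and the 16 down share only 7, so (1,3) = 7.
(2,3) = 16 − 7 = 9 completes the 16 down.
Nothing is forced directly, so branch on (1,1), whose candidates are 1 or 2. If (1,1) = 2: that forces (1,2) = 1, after which (2,1) would have to be in {1,2,3,5,6,7} for the 17 across but in {4} for the 6 down — contradiction. So (1,1) = 1.
(1,2) = 10 − 8 = 2 completes the 10 across.
(2,1) = 6 − 1 = 5 completes the 6 down.
(2,2) = 17 − 14 = 3 completes the 17 across.

1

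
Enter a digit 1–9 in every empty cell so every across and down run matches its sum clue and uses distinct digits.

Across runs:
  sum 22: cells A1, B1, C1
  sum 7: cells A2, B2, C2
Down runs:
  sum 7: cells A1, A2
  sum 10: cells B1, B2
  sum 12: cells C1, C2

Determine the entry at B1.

9

7 in 3 cells must be {1,2,4}.
The 7 across and the 12 down share only 4, so C2 = 4.
C1 = 12 − 4 = 8 completes the 12 down.
Given what's placed, A1 must be 5 to fit the 22 across and 7 down.
B1 = 22 − 13 = 9 completes the 22 across.
A2 = 7 − 5 = 2 completes the 7 down.
B2 = 7 − 6 = 1 completes the 7 across.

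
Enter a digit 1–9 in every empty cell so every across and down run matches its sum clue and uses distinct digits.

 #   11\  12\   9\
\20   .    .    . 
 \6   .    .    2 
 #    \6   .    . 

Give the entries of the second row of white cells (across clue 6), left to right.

3 1 2

6 in 3 cells must be {1,2,3}.
R2C1 = 3: the only remaining digit allowed by both the 6 across and the 11 down.
R2C2 = 6 − 5 = 1 completes the 6 across.
R1C1 = 11 − 3 = 8 completes the 11 down.
Given what's placed, R1C3 must be 3 to fit the 20 across and 9 down.
R3C3 = 9 − 5 = 4 completes the 9 down.
R1C2 = 20 − 11 = 9 completes the 20 across.
R3C2 = 6 − 4 = 2 completes the 6 across.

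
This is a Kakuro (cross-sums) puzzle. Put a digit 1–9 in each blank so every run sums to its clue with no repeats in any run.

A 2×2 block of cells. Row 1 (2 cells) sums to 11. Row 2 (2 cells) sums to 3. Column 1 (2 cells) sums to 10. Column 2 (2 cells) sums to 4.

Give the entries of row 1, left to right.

8 3

3 in 2 cells must be {1,2}; 4 in 2 cells must be {1,3}.
The 11 across and the 4 down share only 3, so (1,2) = 3.
(2,2) = 4 − 3 = 1 completes the 4 down.
(1,1) = 11 − 3 = 8 completes the 11 across.
(2,1) = 3 − 1 = 2 completes the 3 across.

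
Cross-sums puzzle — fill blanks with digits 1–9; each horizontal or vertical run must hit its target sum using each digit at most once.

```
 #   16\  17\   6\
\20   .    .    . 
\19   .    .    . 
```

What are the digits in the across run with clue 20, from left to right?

7 9 4

16 in 2 cells must be {7,9}; 17 in 2 cells must be {8,9}.
Nothing is forced directly, so branch on R1C3, whose candidates are 4 or 5. If R1C3 = 5: then R2C3 would have to be in {2,3,4,5,6,7,8,9} for the 19 across but in {1} for the 6 down — contradiction. So R1C3 = 4.
Given what's placed, R1C2 must be 9 to fit the 20 across and 17 down.
R2C2 = 17 − 9 = 8 completes the 17 down.
R2C3 = 6 − 4 = 2 completes the 6 down.
R1C1 = 20 − 13 = 7 completes the 20 across.
R2C1 = 19 − 10 = 9 completes the 19 across.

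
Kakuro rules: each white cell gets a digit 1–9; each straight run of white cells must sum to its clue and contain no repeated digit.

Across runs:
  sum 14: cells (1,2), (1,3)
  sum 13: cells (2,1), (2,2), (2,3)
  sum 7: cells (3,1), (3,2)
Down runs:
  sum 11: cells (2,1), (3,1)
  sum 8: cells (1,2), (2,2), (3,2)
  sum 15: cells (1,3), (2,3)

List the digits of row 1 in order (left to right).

5 9

The 14 across and the 8 down share only 5, so (1,2) = 5.
(1,3) = 14 − 5 = 9 completes the 14 across.
(2,3) = 15 − 9 = 6 completes the 15 down.
(2,2) = 2: the only remaining digit allowed by both the 13 across and the 8 down.
(3,2) = 8 − 7 = 1 completes the 8 down.
(2,1) = 13 − 8 = 5 completes the 13 across.
(3,1) = 7 − 1 = 6 completes the 7 across.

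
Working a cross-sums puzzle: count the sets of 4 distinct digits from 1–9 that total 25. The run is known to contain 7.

4

4 distinct digits from 1–9 sum between 10 and 30.
Keeping only sets containing 7.
Enumerating: {1,7,8,9}, {3,6,7,9}, {4,5,7,9}, {4,6,7,8}.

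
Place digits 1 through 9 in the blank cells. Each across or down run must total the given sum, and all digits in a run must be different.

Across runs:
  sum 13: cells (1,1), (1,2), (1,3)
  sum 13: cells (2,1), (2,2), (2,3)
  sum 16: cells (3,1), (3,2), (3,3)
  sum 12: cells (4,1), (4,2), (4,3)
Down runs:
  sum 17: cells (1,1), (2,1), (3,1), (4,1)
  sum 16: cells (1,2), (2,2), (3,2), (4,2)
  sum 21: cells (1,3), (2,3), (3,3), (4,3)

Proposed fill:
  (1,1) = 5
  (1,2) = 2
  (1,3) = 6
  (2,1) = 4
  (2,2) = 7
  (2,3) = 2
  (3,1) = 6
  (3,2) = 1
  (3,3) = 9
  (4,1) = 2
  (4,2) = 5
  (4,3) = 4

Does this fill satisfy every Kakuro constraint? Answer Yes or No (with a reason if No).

No — the across run (4,1)–(4,3) sums to 11, not 12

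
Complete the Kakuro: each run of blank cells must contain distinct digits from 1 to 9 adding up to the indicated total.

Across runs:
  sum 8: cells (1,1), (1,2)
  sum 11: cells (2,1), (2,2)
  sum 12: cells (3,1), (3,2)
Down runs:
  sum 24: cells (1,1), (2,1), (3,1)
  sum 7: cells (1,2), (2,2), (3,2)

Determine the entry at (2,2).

24 in 3 cells must be {7,8,9}; 7 in 3 cells must be {1,2,4}.
The 8 across and the 24 down share only 7, so (1,1) = 7.
(1,2) = 8 − 7 = 1 completes the 8 across.
Given what's placed, (3,2) must be 4 to fit the 12 across and 7 down.
(2,2) = 7 − 5 = 2 completes the 7 down.
(3,1) = 12 − 4 = 8 completes the 12 across.
(2,1) = 11 − 2 = 9 completes the 11 across.

2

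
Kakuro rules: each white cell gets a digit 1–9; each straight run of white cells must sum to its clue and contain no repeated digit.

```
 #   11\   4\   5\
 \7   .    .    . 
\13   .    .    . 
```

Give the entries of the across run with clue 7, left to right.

7 in 3 cells must be {1,2,4}; 4 in 2 cells must be {1,3}.
The 7 across and the 4 down share only 1, so R1C2 = 1.
R2C2 = 4 − 1 = 3 completes the 4 down.
Nothing is forced directly, so branch on R1C1, whose candidates are 2 or 4. If R1C1 = 4: that forces R1C3 = 2, after which R2C1 would have to be in {1,2,4,6,8,9} for the 13 across but in {7} for the 11 down — contradiction. So R1C1 = 2.
R1C3 = 7 − 3 = 4 completes the 7 across.
R2C1 = 11 − 2 = 9 completes the 11 down.
R2C3 = 13 − 12 = 1 completes the 13 across.

2, 1, 4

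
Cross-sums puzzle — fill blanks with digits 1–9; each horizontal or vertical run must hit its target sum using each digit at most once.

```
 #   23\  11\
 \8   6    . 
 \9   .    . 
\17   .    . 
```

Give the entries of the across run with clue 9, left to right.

17 in 2 cells must be {8,9}; 23 in 3 cells must be {6,8,9}.
R1C2 = 8 − 6 = 2 completes the 8 across.
R2C1 = 8: the only remaining digit allowed by both the 9 across and the 23 down.
R2C2 = 9 − 8 = 1 completes the 9 across.
R3C1 = 23 − 14 = 9 completes the 23 down.
R3C2 = 17 − 9 = 8 completes the 17 across.

8 1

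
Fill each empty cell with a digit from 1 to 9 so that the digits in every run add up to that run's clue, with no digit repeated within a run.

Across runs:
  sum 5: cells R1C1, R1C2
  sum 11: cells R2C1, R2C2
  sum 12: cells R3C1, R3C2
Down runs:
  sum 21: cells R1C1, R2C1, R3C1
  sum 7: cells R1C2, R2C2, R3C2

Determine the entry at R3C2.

7 in 3 cells must be {1,2,4}.
The 5 across and the 21 down share only 4, so R1C1 = 4.
R1C2 = 5 − 4 = 1 completes the 5 across.
Given what's placed, R3C2 must be 4 to fit the 12 across and 7 down.
R2C2 = 7 − 5 = 2 completes the 7 down.
R3C1 = 12 − 4 = 8 completes the 12 across.
R2C1 = 11 − 2 = 9 completes the 11 across.

4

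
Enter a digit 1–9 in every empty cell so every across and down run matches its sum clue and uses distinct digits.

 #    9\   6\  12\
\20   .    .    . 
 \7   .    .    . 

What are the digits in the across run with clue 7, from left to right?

7 in 3 cells must be {1,2,4}.
The 7 across and the 12 down share only 4, so R2C3 = 4.
R1C3 = 12 − 4 = 8 completes the 12 down.
Given what's placed, R1C2 must be 5 to fit the 20 across and 6 down.
R2C2 = 6 − 5 = 1 completes the 6 down.
R1C1 = 20 − 13 = 7 completes the 20 across.
R2C1 = 7 − 5 = 2 completes the 7 across.

2, 1, 4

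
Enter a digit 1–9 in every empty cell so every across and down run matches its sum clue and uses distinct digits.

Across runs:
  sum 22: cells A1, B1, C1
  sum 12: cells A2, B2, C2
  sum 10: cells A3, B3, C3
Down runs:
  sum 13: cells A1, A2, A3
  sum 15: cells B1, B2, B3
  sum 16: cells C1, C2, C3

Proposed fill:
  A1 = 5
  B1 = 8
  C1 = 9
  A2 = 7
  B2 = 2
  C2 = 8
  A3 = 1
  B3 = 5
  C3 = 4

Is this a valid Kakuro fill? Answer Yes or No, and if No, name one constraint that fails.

No — the down run C1–C3 sums to 21, not 16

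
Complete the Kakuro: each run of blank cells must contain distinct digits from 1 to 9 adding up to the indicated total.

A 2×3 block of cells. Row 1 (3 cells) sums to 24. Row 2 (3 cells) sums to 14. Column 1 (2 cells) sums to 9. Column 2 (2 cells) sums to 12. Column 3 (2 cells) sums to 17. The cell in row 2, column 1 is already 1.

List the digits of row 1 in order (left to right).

24 in 3 cells must be {7,8,9}; 17 in 2 cells must be {8,9}.
(1,1) = 9 − 1 = 8 completes the 9 down.
(1,3) = 9: the only remaining digit allowed by both the 24 across and the 17 down.
(2,3) = 17 − 9 = 8 completes the 17 down.
(1,2) = 24 − 17 = 7 completes the 24 across.
(2,2) = 14 − 9 = 5 completes the 14 across.

8, 7, 9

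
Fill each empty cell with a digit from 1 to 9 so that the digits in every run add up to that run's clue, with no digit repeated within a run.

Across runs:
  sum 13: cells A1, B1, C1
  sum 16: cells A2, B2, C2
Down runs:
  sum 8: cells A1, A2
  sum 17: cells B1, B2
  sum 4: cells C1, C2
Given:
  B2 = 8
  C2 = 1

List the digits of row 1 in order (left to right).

17 in 2 cells must be {8,9}; 4 in 2 cells must be {1,3}.
B1 = 17 − 8 = 9 completes the 17 down.
C1 = 4 − 1 = 3 completes the 4 down.
A2 = 16 − 9 = 7 completes the 16 across.
A1 = 13 − 12 = 1 completes the 13 across.

1 9 3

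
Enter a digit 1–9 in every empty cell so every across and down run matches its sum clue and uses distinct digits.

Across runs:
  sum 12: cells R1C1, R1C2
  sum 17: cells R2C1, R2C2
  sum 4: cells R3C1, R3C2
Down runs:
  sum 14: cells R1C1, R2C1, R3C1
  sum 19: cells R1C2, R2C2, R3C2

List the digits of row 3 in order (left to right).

17 in 2 cells must be {8,9}; 4 in 2 cells must be {1,3}.
The 4 across and the 19 down share only 3, so R3C2 = 3.
Given what's placed, R2C2 must be 9 to fit the 17 across and 19 down.
R3C1 = 4 − 3 = 1 completes the 4 across.
R1C2 = 19 − 12 = 7 completes the 19 down.
R2C1 = 17 − 9 = 8 completes the 17 across.
R1C1 = 12 − 7 = 5 completes the 12 across.

1 3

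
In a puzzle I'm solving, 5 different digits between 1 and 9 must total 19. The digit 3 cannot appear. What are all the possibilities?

5 distinct digits from 1–9 sum between 15 and 35.
Dropping sets that contain 3.
Only one set works: {1,2,4,5,7}.

{1,2,4,5,7}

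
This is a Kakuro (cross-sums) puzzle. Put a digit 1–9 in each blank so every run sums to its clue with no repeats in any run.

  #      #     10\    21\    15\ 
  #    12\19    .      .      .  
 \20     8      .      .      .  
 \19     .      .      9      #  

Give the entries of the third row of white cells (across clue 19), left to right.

4 6 9

R3C1 = 12 − 8 = 4 completes the 12 down.
R3C2 = 19 − 13 = 6 completes the 19 across.
Given what's placed, R1C2 must be 3 to fit the 19 across and 10 down.
R1C3 = 7: the only remaining digit allowed by both the 19 across and the 21 down.
R1C4 = 19 − 10 = 9 completes the 19 across.
R2C2 = 10 − 9 = 1 completes the 10 down.
R2C3 = 21 − 16 = 5 completes the 21 down.
R2C4 = 20 − 14 = 6 completes the 20 across.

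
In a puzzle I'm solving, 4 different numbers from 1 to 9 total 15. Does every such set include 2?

No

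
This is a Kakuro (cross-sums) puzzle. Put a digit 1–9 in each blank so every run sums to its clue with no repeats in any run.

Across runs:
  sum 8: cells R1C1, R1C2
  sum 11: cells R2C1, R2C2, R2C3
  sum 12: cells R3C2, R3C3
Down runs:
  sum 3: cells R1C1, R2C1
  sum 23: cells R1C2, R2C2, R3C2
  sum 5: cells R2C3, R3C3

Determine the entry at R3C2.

3 in 2 cells must be {1,2}; 23 in 3 cells must be {6,8,9}.
The 8 across and the 23 down share only 6, so R1C2 = 6.
R2C2 = 8: the only remaining digit allowed by both the 11 across and the 23 down.
R3C2 = 23 − 14 = 9 completes the 23 down.
R3C3 = 12 − 9 = 3 completes the 12 across.
R1C1 = 8 − 6 = 2 completes the 8 across.
R2C1 = 3 − 2 = 1 completes the 3 down.
R2C3 = 11 − 9 = 2 completes the 11 across.

9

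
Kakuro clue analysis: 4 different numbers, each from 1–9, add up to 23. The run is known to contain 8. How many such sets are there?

4 distinct digits from 1–9 sum between 10 and 30.
Keeping only sets containing 8.
Enumerating: {1,5,8,9}, {2,4,8,9}, {2,6,7,8}, {3,5,7,8}, {4,5,6,8}.

5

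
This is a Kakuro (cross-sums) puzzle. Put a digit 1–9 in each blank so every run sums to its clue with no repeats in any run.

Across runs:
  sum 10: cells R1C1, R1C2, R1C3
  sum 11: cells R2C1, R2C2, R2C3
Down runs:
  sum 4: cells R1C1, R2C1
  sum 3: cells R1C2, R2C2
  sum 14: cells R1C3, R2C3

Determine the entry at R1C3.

6

4 in 2 cells must be {1,3}; 3 in 2 cells must be {1,2}.
Nothing is forced directly, so branch on R1C3, whose candidates are 5 or 6. If R1C3 = 5: then R2C3 would have to be in {1,2,3,4,5,6,7,8} for the 11 across but in {9} for the 14 down — contradiction. So R1C3 = 6.
Given what's placed, R1C2 must be 1 to fit the 10 across and 3 down.
R2C2 = 3 − 1 = 2 completes the 3 down.
R2C3 = 14 − 6 = 8 completes the 14 down.
R1C1 = 10 − 7 = 3 completes the 10 across.
R2C1 = 11 − 10 = 1 completes the 11 across.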